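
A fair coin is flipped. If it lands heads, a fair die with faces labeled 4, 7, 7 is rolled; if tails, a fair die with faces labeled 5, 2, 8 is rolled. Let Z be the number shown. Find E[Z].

11/2

E[Z | heads] = (4+7+7)/3 = 6.
E[Z | tails] = (5+2+8)/3 = 5.
By the law of total expectation,
E[Z] = (1/2)·(6) + (1/2)·(5) = 11/2.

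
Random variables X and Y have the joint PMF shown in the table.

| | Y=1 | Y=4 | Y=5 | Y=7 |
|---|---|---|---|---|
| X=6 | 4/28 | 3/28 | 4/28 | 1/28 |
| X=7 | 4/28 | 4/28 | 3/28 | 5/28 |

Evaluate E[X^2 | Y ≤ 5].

85/2

P(Y ≤ 5) = 11/14.
Summing X^2·P(X=x,Y=y) over the conditioning event gives 935/28.
E[X^2 | Y ≤ 5] = (935/28) / (11/14) = 85/2.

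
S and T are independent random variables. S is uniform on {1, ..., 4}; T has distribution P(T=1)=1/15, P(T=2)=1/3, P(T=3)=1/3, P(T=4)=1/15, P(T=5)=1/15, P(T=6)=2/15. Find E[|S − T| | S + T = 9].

7/3

P(S + T = 9) = 1/20.
Summing |S−T|·P(x,y) over outcomes with S + T = 9 gives 7/60.
E[|S − T| | S + T = 9] = (7/60) / (1/20) = 7/3.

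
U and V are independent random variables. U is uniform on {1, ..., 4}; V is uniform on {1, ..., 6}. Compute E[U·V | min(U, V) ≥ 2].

12

P(min(U, V) ≥ 2) = 5/8.
Summing UV·P(x,y) over outcomes with min(U, V) ≥ 2 gives 15/2.
E[U·V | min(U, V) ≥ 2] = (15/2) / (5/8) = 12.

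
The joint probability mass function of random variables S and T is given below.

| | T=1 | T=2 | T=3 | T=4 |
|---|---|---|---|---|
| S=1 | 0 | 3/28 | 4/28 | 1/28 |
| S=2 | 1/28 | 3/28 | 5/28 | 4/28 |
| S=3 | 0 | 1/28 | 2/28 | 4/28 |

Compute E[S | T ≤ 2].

7/4

P(T ≤ 2) = 2/7.
Σ S·P over the event = 1·(3/28) + 2·(1/28) + 2·(3/28) + 3·(1/28) = 1/2.
E[S | T ≤ 2] = (1/2) / (2/7) = 7/4.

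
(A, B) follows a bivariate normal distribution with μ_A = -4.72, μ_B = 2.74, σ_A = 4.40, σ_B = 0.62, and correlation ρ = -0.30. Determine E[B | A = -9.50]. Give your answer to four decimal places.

For a bivariate normal, E[B | A=x] = μ_B + ρ·(σ_B/σ_A)·(x − μ_A).
E[B | A=-9.50] = 2.74 + (-0.30)·(0.62/4.40)·(-9.50 − (-4.72)) = 2.74 + (-0.042273)·(-4.78) = 2.9421.

2.9421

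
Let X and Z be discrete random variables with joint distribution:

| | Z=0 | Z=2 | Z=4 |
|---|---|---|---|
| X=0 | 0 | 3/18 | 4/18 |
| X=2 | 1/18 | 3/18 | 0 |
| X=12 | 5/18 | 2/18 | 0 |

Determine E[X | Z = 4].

P(Z = 4) = 2/9.
Σ X·P over the event = 0·(4/18) = 0.
E[X | Z = 4] = (0) / (2/9) = 0.

0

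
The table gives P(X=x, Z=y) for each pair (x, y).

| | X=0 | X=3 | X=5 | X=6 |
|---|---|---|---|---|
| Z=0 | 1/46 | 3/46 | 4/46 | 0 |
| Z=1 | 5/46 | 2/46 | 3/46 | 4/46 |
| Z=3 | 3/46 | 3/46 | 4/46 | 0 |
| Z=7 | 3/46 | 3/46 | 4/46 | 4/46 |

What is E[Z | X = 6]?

4

P(X = 6) = 4/23.
Σ Z·P over the event = 1·(4/46) + 7·(4/46) = 16/23.
E[Z | X = 6] = (16/23) / (4/23) = 4.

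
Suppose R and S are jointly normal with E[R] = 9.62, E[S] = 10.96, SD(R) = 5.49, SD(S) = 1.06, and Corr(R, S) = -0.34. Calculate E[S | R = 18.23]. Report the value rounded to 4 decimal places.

E[S | R=x] = μ_S + ρ(σ_S/σ_R)(x − μ_R) for jointly normal variables.
E[S | R=18.23] = 10.96 + (-0.34)·(1.06/5.49)·(18.23 − (9.62)) = 10.96 + (-0.065647)·(8.61) = 10.3948.

10.3948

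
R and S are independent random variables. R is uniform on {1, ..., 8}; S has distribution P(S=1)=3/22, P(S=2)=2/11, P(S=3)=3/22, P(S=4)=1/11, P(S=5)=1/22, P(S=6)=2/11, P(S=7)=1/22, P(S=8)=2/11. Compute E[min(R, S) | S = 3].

21/8

P(S = 3) = 3/22.
Summing min(R,S)·P(x,y) over outcomes with S = 3 gives 63/176.
E[min(R, S) | S = 3] = (63/176) / (3/22) = 21/8.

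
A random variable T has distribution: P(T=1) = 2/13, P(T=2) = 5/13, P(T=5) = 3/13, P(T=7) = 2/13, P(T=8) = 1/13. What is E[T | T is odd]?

31/7

P(T is odd) = 7/13.
Σ over the event: 1·2/13 + 5·3/13 + 7·2/13 = 31/13.
E[T | T is odd] = (31/13) / (7/13) = 31/7.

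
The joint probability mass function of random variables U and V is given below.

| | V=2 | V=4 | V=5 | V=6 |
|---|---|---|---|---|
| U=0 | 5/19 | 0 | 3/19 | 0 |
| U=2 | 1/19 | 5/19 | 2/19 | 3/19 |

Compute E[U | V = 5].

4/5

P(V = 5) = 5/19.
Σ U·P over the event = 0·(3/19) + 2·(2/19) = 4/19.
E[U | V = 5] = (4/19) / (5/19) = 4/5.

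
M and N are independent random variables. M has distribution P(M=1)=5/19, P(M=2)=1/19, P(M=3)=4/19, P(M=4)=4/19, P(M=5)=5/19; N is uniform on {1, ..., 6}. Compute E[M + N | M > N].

261/41

P(M > N) = 41/114.
Summing (M+N)·P(x,y) over outcomes with M > N gives 87/38.
E[M + N | M > N] = (87/38) / (41/114) = 261/41.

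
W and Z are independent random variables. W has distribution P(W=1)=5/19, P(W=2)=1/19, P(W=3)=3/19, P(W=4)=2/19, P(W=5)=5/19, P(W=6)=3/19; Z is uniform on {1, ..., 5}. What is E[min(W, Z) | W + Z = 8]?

P(W + Z = 8) = 13/95.
Summing min(W,Z)·P(x,y) over outcomes with W + Z = 8 gives 2/5.
E[min(W, Z) | W + Z = 8] = (2/5) / (13/95) = 38/13.

38/13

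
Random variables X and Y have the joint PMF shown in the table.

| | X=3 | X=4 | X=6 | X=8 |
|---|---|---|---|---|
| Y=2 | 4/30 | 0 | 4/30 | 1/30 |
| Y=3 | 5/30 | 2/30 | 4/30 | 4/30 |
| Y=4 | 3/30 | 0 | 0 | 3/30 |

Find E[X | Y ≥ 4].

11/2

P(Y ≥ 4) = 1/5.
Σ X·P over the event = 3·(3/30) + 8·(3/30) = 11/10.
E[X | Y ≥ 4] = (11/10) / (1/5) = 11/2.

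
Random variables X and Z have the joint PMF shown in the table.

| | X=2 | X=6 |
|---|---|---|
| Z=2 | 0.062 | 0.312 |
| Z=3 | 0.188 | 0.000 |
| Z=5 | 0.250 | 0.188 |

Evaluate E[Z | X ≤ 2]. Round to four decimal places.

P(X ≤ 2) = 0.500.
Summing Z·P(X=x,Z=y) over the conditioning event gives 1.938.
E[Z | X ≤ 2] = (1.938) / (0.500) = 3.8760.

3.8760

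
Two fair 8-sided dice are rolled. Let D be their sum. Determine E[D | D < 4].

8/3

P(D < 4) = 3/64.
Σ over the event: 2·1/64 + 3·1/32 = 1/8.
E[D | D < 4] = (1/8) / (3/64) = 8/3.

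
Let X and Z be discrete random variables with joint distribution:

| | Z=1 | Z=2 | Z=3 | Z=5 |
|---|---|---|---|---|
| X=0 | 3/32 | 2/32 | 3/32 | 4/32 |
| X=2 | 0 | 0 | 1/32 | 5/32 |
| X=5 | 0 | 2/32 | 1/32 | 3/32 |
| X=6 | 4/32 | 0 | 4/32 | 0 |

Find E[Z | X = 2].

14/3

P(X = 2) = 3/16.
Σ Z·P over the event = 3·(1/32) + 5·(5/32) = 7/8.
E[Z | X = 2] = (7/8) / (3/16) = 14/3.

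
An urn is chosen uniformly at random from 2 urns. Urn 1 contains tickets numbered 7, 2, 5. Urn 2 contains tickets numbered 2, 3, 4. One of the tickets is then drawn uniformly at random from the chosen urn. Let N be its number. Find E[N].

23/6

E[N | urn 1] = (7+2+5)/3 = 14/3.
E[N | urn 2] = (2+3+4)/3 = 3.
By the law of total expectation,
E[N] = (1/2)·(14/3) + (1/2)·(3) = 23/6.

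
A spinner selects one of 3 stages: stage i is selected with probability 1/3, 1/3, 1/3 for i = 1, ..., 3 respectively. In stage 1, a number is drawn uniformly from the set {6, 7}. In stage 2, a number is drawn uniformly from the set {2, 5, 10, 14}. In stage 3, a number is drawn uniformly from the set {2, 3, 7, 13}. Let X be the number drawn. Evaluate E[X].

E[X | stage 1] = (6+7)/2 = 13/2.
E[X | stage 2] = (2+5+10+14)/4 = 31/4.
E[X | stage 3] = (2+3+7+13)/4 = 25/4.
E[X] = (1/3)·(13/2) + (1/3)·(31/4) + (1/3)·(25/4) = 41/6.

41/6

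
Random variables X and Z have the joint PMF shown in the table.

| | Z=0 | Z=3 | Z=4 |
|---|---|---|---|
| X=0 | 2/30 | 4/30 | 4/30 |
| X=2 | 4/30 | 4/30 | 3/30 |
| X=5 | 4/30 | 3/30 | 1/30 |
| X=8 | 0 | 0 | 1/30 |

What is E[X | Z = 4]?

19/9

P(Z = 4) = 3/10.
Σ X·P over the event = 0·(4/30) + 2·(3/30) + 5·(1/30) + 8·(1/30) = 19/30.
E[X | Z = 4] = (19/30) / (3/10) = 19/9.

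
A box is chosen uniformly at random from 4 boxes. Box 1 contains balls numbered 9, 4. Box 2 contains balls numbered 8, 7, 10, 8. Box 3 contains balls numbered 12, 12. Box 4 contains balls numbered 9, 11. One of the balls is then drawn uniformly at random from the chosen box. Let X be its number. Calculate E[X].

E[X | box 1] = (9+4)/2 = 13/2.
E[X | box 2] = (8+7+10+8)/4 = 33/4.
E[X | box 3] = (12+12)/2 = 12.
E[X | box 4] = (9+11)/2 = 10.
By the law of total expectation,
E[X] = (1/4)·(13/2) + (1/4)·(33/4) + (1/4)·(12) + (1/4)·(10) = 147/16.

147/16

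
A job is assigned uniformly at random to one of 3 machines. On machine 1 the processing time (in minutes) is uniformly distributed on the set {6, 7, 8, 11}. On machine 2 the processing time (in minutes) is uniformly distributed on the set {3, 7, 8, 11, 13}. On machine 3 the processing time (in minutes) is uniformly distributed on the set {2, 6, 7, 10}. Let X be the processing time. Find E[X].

E[X | machine 1] = (6+7+8+11)/4 = 8.
E[X | machine 2] = (3+7+8+11+13)/5 = 42/5.
E[X | machine 3] = (2+6+7+10)/4 = 25/4.
E[X] = (1/3)·(8) + (1/3)·(42/5) + (1/3)·(25/4) = 151/20.

151/20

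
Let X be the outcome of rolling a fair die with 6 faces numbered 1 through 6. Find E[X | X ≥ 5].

11/2

Given X ≥ 5, X is equally likely to be any of {5, 6}.
E[X | X ≥ 5] = (5 + 6) / 2 = 11/2.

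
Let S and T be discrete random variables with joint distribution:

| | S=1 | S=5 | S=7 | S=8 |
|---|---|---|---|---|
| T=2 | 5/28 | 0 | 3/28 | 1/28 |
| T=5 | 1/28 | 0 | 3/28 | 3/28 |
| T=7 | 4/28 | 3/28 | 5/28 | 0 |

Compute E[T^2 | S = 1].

P(S = 1) = 5/14.
Σ T^2·P over the event = 4·(5/28) + 25·(1/28) + 49·(4/28) = 241/28.
E[T^2 | S = 1] = (241/28) / (5/14) = 241/10.

241/10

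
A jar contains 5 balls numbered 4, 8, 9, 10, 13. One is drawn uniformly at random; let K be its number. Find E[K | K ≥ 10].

23/2

P(K ≥ 10) = 2/5.
Σ over the event: 10·1/5 + 13·1/5 = 23/5.
E[K | K ≥ 10] = (23/5) / (2/5) = 23/2.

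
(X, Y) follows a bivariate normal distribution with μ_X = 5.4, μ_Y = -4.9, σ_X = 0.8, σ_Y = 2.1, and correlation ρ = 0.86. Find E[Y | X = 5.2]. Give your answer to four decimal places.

For a bivariate normal, E[Y | X=x] = μ_Y + ρ·(σ_Y/σ_X)·(x − μ_X).
E[Y | X=5.2] = -4.9 + (0.86)·(2.1/0.8)·(5.2 − (5.4)) = -4.9 + (2.2575)·(-0.2) = -5.3515.

-5.3515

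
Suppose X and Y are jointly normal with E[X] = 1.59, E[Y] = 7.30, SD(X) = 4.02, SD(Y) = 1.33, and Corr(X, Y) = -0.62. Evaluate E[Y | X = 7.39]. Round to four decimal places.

6.1103

E[Y | X=x] = μ_Y + ρ(σ_Y/σ_X)(x − μ_X) for jointly normal variables.
E[Y | X=7.39] = 7.30 + (-0.62)·(1.33/4.02)·(7.39 − (1.59)) = 7.30 + (-0.20512)·(5.8) = 6.1103.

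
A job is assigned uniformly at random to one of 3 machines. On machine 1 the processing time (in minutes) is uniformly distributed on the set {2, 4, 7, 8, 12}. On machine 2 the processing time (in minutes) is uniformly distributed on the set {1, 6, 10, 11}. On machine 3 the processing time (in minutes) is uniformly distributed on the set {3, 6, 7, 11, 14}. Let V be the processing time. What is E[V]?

E[V | machine 1] = (2+4+7+8+12)/5 = 33/5.
E[V | machine 2] = (1+6+10+11)/4 = 7.
E[V | machine 3] = (3+6+7+11+14)/5 = 41/5.
By the law of total expectation,
E[V] = (1/3)·(33/5) + (1/3)·(7) + (1/3)·(41/5) = 109/15.

109/15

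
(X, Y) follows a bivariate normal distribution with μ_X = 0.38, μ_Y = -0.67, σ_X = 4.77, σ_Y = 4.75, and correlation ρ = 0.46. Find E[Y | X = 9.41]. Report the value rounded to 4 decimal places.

The regression of Y on X has slope ρ·σ_Y/σ_X and passes through (μ_X, μ_Y).
E[Y | X=9.41] = -0.67 + (0.46)·(4.75/4.77)·(9.41 − (0.38)) = -0.67 + (0.45807)·(9.03) = 3.4664.

3.4664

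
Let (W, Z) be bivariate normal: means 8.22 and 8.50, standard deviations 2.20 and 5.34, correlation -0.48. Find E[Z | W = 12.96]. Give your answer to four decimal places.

E[Z | W=x] = μ_Z + ρ(σ_Z/σ_W)(x − μ_W) for jointly normal variables.
E[Z | W=12.96] = 8.50 + (-0.48)·(5.34/2.20)·(12.96 − (8.22)) = 8.50 + (-1.16509)·(4.74) = 2.9775.

2.9775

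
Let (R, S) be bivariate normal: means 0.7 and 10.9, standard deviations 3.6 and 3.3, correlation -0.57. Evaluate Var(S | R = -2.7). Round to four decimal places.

7.3518

The conditional variance in a bivariate normal is σ_S²(1 − ρ²), independent of x.
Var(S | R=-2.7) = (3.3)²·(1 − (-0.57)²) = 10.89·0.6751 = 7.3518.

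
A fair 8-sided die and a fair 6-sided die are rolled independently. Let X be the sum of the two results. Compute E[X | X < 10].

P(X < 10) = 11/16.
Σ over the event: 2·1/48 + 3·1/24 + 4·1/16 + 5·1/12 + 6·5/48 + 7·1/8 + 8·1/8 + 9·1/8 = 107/24.
E[X | X < 10] = (107/24) / (11/16) = 214/33.

214/33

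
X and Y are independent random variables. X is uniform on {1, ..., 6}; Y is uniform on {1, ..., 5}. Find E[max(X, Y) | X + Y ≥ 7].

P(X + Y ≥ 7) = 1/2.
Summing max(X,Y)·P(x,y) over outcomes with X + Y ≥ 7 gives 77/30.
E[max(X, Y) | X + Y ≥ 7] = (77/30) / (1/2) = 77/15.

77/15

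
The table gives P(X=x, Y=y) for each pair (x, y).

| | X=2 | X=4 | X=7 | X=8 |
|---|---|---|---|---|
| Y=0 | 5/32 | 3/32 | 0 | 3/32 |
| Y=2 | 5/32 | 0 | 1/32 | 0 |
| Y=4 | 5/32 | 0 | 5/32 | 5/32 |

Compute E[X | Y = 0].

P(Y = 0) = 11/32.
Summing X·P(X=x,Y=y) over the conditioning event gives 23/16.
E[X | Y = 0] = (23/16) / (11/32) = 46/11.

46/11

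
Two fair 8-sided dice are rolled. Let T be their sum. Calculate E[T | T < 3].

P(T < 3) = 1/64.
Σ over the event: 2·1/64 = 1/32.
E[T | T < 3] = (1/32) / (1/64) = 2.

2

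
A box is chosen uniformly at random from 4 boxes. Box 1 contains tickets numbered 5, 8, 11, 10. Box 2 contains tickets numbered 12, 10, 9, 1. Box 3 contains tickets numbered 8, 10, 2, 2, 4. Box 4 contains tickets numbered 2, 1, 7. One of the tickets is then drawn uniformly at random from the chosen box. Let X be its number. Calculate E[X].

E[X | box 1] = (5+8+11+10)/4 = 17/2.
E[X | box 2] = (12+10+9+1)/4 = 8.
E[X | box 3] = (8+10+2+2+4)/5 = 26/5.
E[X | box 4] = (2+1+7)/3 = 10/3.
E[X] = (1/4)·(17/2) + (1/4)·(8) + (1/4)·(26/5) + (1/4)·(10/3) = 751/120.

751/120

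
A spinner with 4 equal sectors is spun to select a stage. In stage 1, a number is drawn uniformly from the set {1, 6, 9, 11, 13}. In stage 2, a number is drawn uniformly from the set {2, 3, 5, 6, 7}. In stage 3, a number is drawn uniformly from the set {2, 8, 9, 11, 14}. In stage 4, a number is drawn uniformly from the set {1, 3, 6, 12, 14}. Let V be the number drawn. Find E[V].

E[V | stage 1] = (1+6+9+11+13)/5 = 8.
E[V | stage 2] = (2+3+5+6+7)/5 = 23/5.
E[V | stage 3] = (2+8+9+11+14)/5 = 44/5.
E[V | stage 4] = (1+3+6+12+14)/5 = 36/5.
By the law of total expectation,
E[V] = (1/4)·(8) + (1/4)·(23/5) + (1/4)·(44/5) + (1/4)·(36/5) = 143/20.

143/20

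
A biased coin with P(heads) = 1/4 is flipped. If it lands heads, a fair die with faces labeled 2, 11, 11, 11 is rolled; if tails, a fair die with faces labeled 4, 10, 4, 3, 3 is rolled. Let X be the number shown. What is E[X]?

463/80

E[X | heads] = (2+11+11+11)/4 = 35/4.
E[X | tails] = (4+10+4+3+3)/5 = 24/5.
By the law of total expectation,
E[X] = (1/4)·(35/4) + (3/4)·(24/5) = 463/80.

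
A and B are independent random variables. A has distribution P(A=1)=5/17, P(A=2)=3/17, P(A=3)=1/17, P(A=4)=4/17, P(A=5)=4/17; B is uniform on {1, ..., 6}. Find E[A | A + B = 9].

P(A + B = 9) = 3/34.
Summing A·P(x,y) over outcomes with A + B = 9 gives 13/34.
E[A | A + B = 9] = (13/34) / (3/34) = 13/3.

13/3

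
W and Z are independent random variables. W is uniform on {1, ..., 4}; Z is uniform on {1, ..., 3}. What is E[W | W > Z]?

Outcomes with W > Z: (2,1), (3,1), (3,2), (4,1), (4,2), (4,3), each with probability 1/12.
E[W | W > Z] = (2 + 3 + 3 + 4 + 4 + 4) / 6 = 10/3.

10/3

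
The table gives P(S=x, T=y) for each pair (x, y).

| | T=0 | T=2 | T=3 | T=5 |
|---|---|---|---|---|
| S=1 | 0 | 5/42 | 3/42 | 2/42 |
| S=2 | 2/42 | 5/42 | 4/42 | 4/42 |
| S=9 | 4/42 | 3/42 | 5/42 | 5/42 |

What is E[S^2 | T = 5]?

423/11

P(T = 5) = 11/42.
Σ S^2·P over the event = 1·(2/42) + 4·(4/42) + 81·(5/42) = 141/14.
E[S^2 | T = 5] = (141/14) / (11/42) = 423/11.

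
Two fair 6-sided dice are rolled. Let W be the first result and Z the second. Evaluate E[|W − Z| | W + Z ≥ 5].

32/15

P(W + Z ≥ 5) = 5/6.
Summing |W−Z|·P(x,y) over outcomes with W + Z ≥ 5 gives 16/9.
E[|W − Z| | W + Z ≥ 5] = (16/9) / (5/6) = 32/15.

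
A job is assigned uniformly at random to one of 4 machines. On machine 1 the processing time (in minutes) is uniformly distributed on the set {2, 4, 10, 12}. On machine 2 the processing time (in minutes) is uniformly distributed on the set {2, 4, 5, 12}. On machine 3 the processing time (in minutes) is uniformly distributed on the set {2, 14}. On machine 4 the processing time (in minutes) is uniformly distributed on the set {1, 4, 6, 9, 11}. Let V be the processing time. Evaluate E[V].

E[V | machine 1] = (2+4+10+12)/4 = 7.
E[V | machine 2] = (2+4+5+12)/4 = 23/4.
E[V | machine 3] = (2+14)/2 = 8.
E[V | machine 4] = (1+4+6+9+11)/5 = 31/5.
E[V] = (1/4)·(7) + (1/4)·(23/4) + (1/4)·(8) + (1/4)·(31/5) = 539/80.

539/80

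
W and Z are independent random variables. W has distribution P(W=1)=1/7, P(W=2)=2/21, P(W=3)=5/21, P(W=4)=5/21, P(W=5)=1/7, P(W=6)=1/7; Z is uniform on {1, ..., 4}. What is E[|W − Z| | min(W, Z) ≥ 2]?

P(min(W, Z) ≥ 2) = 9/14.
Summing |W−Z|·P(x,y) over outcomes with min(W, Z) ≥ 2 gives 19/21.
E[|W − Z| | min(W, Z) ≥ 2] = (19/21) / (9/14) = 38/27.

38/27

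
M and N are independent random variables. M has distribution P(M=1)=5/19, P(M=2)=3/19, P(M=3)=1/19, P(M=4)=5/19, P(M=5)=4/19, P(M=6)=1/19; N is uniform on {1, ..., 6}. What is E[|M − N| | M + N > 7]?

58/41

P(M + N > 7) = 41/114.
Summing |M−N|·P(x,y) over outcomes with M + N > 7 gives 29/57.
E[|M − N| | M + N > 7] = (29/57) / (41/114) = 58/41.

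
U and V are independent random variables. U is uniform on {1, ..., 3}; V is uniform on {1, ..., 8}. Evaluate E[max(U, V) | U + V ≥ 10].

Outcomes with U + V ≥ 10: (2,8), (3,7), (3,8), each with probability 1/24.
E[max(U, V) | U + V ≥ 10] = (8 + 7 + 8) / 3 = 23/3.

23/3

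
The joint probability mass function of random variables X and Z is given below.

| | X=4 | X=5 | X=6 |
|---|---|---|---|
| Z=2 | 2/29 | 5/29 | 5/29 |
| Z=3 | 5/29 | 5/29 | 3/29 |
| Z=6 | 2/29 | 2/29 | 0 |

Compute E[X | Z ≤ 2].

P(Z ≤ 2) = 12/29.
Summing X·P(X=x,Z=y) over the conditioning event gives 63/29.
E[X | Z ≤ 2] = (63/29) / (12/29) = 21/4.

21/4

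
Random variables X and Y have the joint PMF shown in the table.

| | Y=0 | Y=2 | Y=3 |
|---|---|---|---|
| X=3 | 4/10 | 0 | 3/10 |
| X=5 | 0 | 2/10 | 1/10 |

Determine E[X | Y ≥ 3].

P(Y ≥ 3) = 2/5.
Σ X·P over the event = 3·(3/10) + 5·(1/10) = 7/5.
E[X | Y ≥ 3] = (7/5) / (2/5) = 7/2.

7/2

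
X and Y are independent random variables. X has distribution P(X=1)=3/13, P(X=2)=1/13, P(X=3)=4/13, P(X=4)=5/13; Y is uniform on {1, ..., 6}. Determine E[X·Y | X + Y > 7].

37/2

P(X + Y > 7) = 4/13.
Summing XY·P(x,y) over outcomes with X + Y > 7 gives 74/13.
E[X·Y | X + Y > 7] = (74/13) / (4/13) = 37/2.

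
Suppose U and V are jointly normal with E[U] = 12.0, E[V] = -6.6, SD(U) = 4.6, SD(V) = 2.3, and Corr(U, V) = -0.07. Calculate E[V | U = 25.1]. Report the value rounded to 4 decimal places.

-7.0585

E[V | U=x] = μ_V + ρ(σ_V/σ_U)(x − μ_U) for jointly normal variables.
E[V | U=25.1] = -6.6 + (-0.07)·(2.3/4.6)·(25.1 − (12.0)) = -6.6 + (-0.035)·(13.1) = -7.0585.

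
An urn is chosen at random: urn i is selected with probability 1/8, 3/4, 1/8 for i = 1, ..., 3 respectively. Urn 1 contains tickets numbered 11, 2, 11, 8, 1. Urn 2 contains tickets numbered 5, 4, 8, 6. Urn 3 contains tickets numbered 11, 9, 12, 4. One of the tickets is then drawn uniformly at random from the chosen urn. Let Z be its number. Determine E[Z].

501/80

E[Z | urn 1] = (11+2+11+8+1)/5 = 33/5.
E[Z | urn 2] = (5+4+8+6)/4 = 23/4.
E[Z | urn 3] = (11+9+12+4)/4 = 9.
By the law of total expectation,
E[Z] = (1/8)·(33/5) + (3/4)·(23/4) + (1/8)·(9) = 501/80.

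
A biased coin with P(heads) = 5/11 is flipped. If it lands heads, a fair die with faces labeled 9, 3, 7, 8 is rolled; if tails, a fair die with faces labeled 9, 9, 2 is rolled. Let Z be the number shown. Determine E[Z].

E[Z | heads] = (9+3+7+8)/4 = 27/4.
E[Z | tails] = (9+9+2)/3 = 20/3.
E[Z] = (5/11)·(27/4) + (6/11)·(20/3) = 295/44.

295/44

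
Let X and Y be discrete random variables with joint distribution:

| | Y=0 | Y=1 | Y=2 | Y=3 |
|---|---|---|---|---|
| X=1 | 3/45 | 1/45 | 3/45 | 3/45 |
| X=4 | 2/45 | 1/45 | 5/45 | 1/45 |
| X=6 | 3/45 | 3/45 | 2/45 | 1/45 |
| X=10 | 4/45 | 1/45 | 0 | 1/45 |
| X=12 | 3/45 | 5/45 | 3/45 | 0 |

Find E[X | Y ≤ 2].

269/39

P(Y ≤ 2) = 13/15.
Summing X·P(X=x,Y=y) over the conditioning event gives 269/45.
E[X | Y ≤ 2] = (269/45) / (13/15) = 269/39.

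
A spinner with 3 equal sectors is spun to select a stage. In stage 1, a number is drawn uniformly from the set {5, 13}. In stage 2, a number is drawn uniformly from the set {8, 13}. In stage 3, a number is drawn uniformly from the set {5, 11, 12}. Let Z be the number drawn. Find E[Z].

173/18

E[Z | stage 1] = (5+13)/2 = 9.
E[Z | stage 2] = (8+13)/2 = 21/2.
E[Z | stage 3] = (5+11+12)/3 = 28/3.
By the law of total expectation,
E[Z] = (1/3)·(9) + (1/3)·(21/2) + (1/3)·(28/3) = 173/18.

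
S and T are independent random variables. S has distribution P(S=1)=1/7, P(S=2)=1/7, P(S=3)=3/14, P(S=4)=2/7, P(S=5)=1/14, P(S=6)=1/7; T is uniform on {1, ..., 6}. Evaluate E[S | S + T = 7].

24/7

P(S + T = 7) = 1/6.
Summing S·P(x,y) over outcomes with S + T = 7 gives 4/7.
E[S | S + T = 7] = (4/7) / (1/6) = 24/7.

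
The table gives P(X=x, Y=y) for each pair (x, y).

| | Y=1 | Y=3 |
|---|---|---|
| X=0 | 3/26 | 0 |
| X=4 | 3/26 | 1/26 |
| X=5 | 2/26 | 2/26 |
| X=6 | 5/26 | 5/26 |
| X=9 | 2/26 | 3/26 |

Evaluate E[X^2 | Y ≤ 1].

P(Y ≤ 1) = 15/26.
Σ X^2·P over the event = 0·(3/26) + 16·(3/26) + 25·(2/26) + 36·(5/26) + 81·(2/26) = 220/13.
E[X^2 | Y ≤ 1] = (220/13) / (15/26) = 88/3.

88/3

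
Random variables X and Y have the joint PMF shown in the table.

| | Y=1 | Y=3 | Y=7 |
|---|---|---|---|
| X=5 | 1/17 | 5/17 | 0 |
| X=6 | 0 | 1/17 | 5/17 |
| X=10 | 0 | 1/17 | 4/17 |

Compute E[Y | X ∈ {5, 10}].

P(X ∈ {5, 10}) = 11/17.
Σ Y·P over the event = 1·(1/17) + 3·(5/17) + 3·(1/17) + 7·(4/17) = 47/17.
E[Y | X ∈ {5, 10}] = (47/17) / (11/17) = 47/11.

47/11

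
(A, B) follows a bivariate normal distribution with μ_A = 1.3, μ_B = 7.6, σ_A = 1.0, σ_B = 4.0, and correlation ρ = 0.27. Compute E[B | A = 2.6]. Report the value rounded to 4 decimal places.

9.0040

The regression of B on A has slope ρ·σ_B/σ_A and passes through (μ_A, μ_B).
E[B | A=2.6] = 7.6 + (0.27)·(4.0/1.0)·(2.6 − (1.3)) = 7.6 + (1.08)·(1.3) = 9.0040.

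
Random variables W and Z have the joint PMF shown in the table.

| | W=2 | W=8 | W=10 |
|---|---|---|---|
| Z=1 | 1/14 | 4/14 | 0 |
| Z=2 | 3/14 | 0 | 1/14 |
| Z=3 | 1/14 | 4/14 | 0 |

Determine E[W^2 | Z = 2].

28

P(Z = 2) = 2/7.
Σ W^2·P over the event = 4·(3/14) + 100·(1/14) = 8.
E[W^2 | Z = 2] = (8) / (2/7) = 28.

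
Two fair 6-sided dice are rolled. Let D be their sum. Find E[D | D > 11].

12

P(D > 11) = 1/36.
Σ over the event: 12·1/36 = 1/3.
E[D | D > 11] = (1/3) / (1/36) = 12.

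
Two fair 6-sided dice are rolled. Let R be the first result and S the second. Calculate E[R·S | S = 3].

Outcomes with S = 3: (1,3), (2,3), (3,3), (4,3), (5,3), (6,3), each with probability 1/36.
E[R·S | S = 3] = (3 + 6 + 9 + 12 + 15 + 18) / 6 = 21/2.

21/2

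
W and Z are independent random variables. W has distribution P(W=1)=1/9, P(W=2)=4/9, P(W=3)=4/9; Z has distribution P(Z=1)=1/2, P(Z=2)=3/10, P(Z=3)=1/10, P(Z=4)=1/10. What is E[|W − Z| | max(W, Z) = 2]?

P(max(W, Z) = 2) = 7/18.
Summing |W−Z|·P(x,y) over outcomes with max(W, Z) = 2 gives 23/90.
E[|W − Z| | max(W, Z) = 2] = (23/90) / (7/18) = 23/35.

23/35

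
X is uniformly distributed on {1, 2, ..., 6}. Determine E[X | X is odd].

Given X is odd, X is equally likely to be any of {1, 3, 5}.
E[X | X is odd] = (1 + 3 + 5) / 3 = 3.

3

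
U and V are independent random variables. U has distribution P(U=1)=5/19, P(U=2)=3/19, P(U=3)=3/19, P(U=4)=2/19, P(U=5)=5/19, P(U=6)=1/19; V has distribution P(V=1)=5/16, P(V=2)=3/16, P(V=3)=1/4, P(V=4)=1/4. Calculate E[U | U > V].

694/159

P(U > V) = 159/304.
Summing U·P(x,y) over outcomes with U > V gives 347/152.
E[U | U > V] = (347/152) / (159/304) = 694/159.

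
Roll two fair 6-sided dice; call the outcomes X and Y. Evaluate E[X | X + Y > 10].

17/3

P(X + Y > 10) = 1/12.
Summing X·P(x,y) over outcomes with X + Y > 10 gives 17/36.
E[X | X + Y > 10] = (17/36) / (1/12) = 17/3.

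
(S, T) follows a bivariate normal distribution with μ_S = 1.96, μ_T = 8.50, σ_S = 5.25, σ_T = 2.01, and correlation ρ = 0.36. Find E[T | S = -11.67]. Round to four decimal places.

The regression of T on S has slope ρ·σ_T/σ_S and passes through (μ_S, μ_T).
E[T | S=-11.67] = 8.50 + (0.36)·(2.01/5.25)·(-11.67 − (1.96)) = 8.50 + (0.13783)·(-13.63) = 6.6214.

6.6214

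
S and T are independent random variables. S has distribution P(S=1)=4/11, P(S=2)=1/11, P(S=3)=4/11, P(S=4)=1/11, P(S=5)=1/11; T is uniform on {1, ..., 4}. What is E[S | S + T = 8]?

P(S + T = 8) = 1/22.
Summing S·P(x,y) over outcomes with S + T = 8 gives 9/44.
E[S | S + T = 8] = (9/44) / (1/22) = 9/2.

9/2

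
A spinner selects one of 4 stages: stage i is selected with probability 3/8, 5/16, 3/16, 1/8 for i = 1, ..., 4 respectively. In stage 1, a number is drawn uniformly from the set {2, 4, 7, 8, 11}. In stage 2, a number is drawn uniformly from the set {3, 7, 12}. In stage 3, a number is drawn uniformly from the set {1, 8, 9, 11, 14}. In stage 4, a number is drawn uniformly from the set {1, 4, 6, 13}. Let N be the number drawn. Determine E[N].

1693/240

E[N | stage 1] = (2+4+7+8+11)/5 = 32/5.
E[N | stage 2] = (3+7+12)/3 = 22/3.
E[N | stage 3] = (1+8+9+11+14)/5 = 43/5.
E[N | stage 4] = (1+4+6+13)/4 = 6.
E[N] = (3/8)·(32/5) + (5/16)·(22/3) + (3/16)·(43/5) + (1/8)·(6) = 1693/240.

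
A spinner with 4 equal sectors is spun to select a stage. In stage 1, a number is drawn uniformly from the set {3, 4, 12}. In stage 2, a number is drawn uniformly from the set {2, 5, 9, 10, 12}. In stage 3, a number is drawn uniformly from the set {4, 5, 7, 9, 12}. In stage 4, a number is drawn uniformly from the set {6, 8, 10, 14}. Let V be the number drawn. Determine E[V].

185/24

E[V | stage 1] = (3+4+12)/3 = 19/3.
E[V | stage 2] = (2+5+9+10+12)/5 = 38/5.
E[V | stage 3] = (4+5+7+9+12)/5 = 37/5.
E[V | stage 4] = (6+8+10+14)/4 = 19/2.
By the law of total expectation,
E[V] = (1/4)·(19/3) + (1/4)·(38/5) + (1/4)·(37/5) + (1/4)·(19/2) = 185/24.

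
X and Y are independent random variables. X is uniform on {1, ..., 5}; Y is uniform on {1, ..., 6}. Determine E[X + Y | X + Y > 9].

Outcomes with X + Y > 9: (4,6), (5,5), (5,6), each with probability 1/30.
E[X + Y | X + Y > 9] = (10 + 10 + 11) / 3 = 31/3.

31/3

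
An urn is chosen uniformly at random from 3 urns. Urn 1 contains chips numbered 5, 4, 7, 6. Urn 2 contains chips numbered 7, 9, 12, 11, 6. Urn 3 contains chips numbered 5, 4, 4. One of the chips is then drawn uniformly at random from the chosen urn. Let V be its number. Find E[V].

113/18

E[V | urn 1] = (5+4+7+6)/4 = 11/2.
E[V | urn 2] = (7+9+12+11+6)/5 = 9.
E[V | urn 3] = (5+4+4)/3 = 13/3.
By the law of total expectation,
E[V] = (1/3)·(11/2) + (1/3)·(9) + (1/3)·(13/3) = 113/18.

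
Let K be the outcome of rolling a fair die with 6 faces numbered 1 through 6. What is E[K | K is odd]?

3

Given K is odd, K is equally likely to be any of {1, 3, 5}.
E[K | K is odd] = (1 + 3 + 5) / 3 = 3.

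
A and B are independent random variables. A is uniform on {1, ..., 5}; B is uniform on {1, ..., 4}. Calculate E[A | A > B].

4

Outcomes with A > B: (2,1), (3,1), (3,2), (4,1), (4,2), (4,3), (5,1), (5,2), (5,3), (5,4), each with probability 1/20.
E[A | A > B] = (2 + 3 + 3 + 4 + 4 + 4 + 5 + 5 + 5 + 5) / 10 = 4.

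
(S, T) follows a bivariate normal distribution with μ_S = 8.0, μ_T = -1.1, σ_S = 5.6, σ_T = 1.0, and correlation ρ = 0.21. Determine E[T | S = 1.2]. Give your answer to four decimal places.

-1.3550

The regression of T on S has slope ρ·σ_T/σ_S and passes through (μ_S, μ_T).
E[T | S=1.2] = -1.1 + (0.21)·(1.0/5.6)·(1.2 − (8.0)) = -1.1 + (0.0375)·(-6.8) = -1.3550.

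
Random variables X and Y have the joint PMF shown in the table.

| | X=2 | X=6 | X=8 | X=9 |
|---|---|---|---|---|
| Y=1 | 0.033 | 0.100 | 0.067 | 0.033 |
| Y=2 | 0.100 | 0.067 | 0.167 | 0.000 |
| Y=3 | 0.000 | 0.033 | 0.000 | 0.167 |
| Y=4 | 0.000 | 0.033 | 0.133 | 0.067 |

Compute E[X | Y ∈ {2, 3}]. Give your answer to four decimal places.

6.8146

P(Y ∈ {2, 3}) = 0.534.
Σ X·P over the event = 2·(0.100) + 6·(0.067) + 6·(0.033) + 8·(0.167) + 9·(0.167) = 3.639.
E[X | Y ∈ {2, 3}] = (3.639) / (0.534) = 6.8146.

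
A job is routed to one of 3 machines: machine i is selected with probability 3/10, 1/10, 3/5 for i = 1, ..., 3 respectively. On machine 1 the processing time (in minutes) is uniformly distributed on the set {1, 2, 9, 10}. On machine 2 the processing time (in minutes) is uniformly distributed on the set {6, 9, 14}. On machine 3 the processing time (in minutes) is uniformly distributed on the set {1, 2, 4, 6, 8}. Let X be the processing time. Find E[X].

1541/300

E[X | machine 1] = (1+2+9+10)/4 = 11/2.
E[X | machine 2] = (6+9+14)/3 = 29/3.
E[X | machine 3] = (1+2+4+6+8)/5 = 21/5.
By the law of total expectation,
E[X] = (3/10)·(11/2) + (1/10)·(29/3) + (3/5)·(21/5) = 1541/300.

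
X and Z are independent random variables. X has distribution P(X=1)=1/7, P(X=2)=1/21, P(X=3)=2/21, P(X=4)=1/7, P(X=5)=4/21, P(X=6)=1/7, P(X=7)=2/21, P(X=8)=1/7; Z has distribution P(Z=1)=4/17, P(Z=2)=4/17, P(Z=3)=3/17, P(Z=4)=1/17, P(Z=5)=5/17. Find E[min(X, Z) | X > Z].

P(X > Z) = 79/119.
Summing min(X,Z)·P(x,y) over outcomes with X > Z gives 197/119.
E[min(X, Z) | X > Z] = (197/119) / (79/119) = 197/79.

197/79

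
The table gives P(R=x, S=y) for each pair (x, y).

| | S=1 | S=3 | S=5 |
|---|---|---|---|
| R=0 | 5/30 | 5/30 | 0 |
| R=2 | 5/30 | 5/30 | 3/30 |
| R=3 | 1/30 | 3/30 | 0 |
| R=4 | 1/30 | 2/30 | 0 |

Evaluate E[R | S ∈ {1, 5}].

23/15

P(S ∈ {1, 5}) = 1/2.
Σ R·P over the event = 0·(5/30) + 2·(5/30) + 2·(3/30) + 3·(1/30) + 4·(1/30) = 23/30.
E[R | S ∈ {1, 5}] = (23/30) / (1/2) = 23/15.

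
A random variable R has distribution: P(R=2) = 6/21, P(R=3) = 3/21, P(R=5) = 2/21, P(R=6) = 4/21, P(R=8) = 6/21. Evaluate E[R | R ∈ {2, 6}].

18/5

P(R ∈ {2, 6}) = 10/21.
Σ over the event: 2·2/7 + 6·4/21 = 12/7.
E[R | R ∈ {2, 6}] = (12/7) / (10/21) = 18/5.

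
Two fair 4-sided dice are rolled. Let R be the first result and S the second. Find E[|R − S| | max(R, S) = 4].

12/7

Outcomes with max(R, S) = 4: (1,4), (2,4), (3,4), (4,1), (4,2), (4,3), (4,4), each with probability 1/16.
E[|R − S| | max(R, S) = 4] = (3 + 2 + 1 + 3 + 2 + 1 + 0) / 7 = 12/7.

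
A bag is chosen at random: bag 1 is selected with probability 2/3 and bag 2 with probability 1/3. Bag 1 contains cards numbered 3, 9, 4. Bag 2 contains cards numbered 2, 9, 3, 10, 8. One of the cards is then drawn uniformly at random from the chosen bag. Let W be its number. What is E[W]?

256/45

E[W | bag 1] = (3+9+4)/3 = 16/3.
E[W | bag 2] = (2+9+3+10+8)/5 = 32/5.
By the law of total expectation,
E[W] = (2/3)·(16/3) + (1/3)·(32/5) = 256/45.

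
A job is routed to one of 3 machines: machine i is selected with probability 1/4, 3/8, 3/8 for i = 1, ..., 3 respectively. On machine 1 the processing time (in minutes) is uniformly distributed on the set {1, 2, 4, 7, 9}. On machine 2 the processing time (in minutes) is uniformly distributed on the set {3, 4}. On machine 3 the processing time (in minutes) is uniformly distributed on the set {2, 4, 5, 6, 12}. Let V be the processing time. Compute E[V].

371/80

E[V | machine 1] = (1+2+4+7+9)/5 = 23/5.
E[V | machine 2] = (3+4)/2 = 7/2.
E[V | machine 3] = (2+4+5+6+12)/5 = 29/5.
By the law of total expectation,
E[V] = (1/4)·(23/5) + (3/8)·(7/2) + (3/8)·(29/5) = 371/80.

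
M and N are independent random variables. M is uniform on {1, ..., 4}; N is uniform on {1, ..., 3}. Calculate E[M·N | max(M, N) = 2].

Outcomes with max(M, N) = 2: (1,2), (2,1), (2,2), each with probability 1/12.
E[M·N | max(M, N) = 2] = (2 + 2 + 4) / 3 = 8/3.

8/3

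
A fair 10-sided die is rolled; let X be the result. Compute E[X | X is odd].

Given X is odd, X is equally likely to be any of {1, 3, 5, 7, 9}.
E[X | X is odd] = (1 + 3 + 5 + 7 + 9) / 5 = 5.

5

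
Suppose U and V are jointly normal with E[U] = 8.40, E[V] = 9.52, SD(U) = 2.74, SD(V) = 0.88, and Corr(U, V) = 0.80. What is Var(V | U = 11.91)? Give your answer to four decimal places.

For a bivariate normal, Var(V | U=x) = σ_V²(1 − ρ²).
Var(V | U=11.91) = (0.88)²·(1 − (0.80)²) = 0.7744·0.36 = 0.2788.

0.2788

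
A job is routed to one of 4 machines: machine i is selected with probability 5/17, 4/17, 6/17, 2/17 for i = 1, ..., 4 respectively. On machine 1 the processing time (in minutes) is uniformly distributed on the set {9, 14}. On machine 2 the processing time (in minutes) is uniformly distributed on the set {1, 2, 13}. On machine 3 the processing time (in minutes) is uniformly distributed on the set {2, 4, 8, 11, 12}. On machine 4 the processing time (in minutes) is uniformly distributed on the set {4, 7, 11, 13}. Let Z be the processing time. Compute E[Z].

E[Z | machine 1] = (9+14)/2 = 23/2.
E[Z | machine 2] = (1+2+13)/3 = 16/3.
E[Z | machine 3] = (2+4+8+11+12)/5 = 37/5.
E[Z | machine 4] = (4+7+11+13)/4 = 35/4.
E[Z] = (5/17)·(23/2) + (4/17)·(16/3) + (6/17)·(37/5) + (2/17)·(35/4) = 2111/255.

2111/255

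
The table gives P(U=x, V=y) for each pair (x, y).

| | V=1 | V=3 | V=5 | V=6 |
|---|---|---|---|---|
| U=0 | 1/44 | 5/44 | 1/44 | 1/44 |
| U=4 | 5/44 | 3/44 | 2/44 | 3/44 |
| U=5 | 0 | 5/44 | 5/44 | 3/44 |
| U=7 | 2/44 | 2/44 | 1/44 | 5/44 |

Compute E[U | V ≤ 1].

17/4

P(V ≤ 1) = 2/11.
Summing U·P(U=x,V=y) over the conditioning event gives 17/22.
E[U | V ≤ 1] = (17/22) / (2/11) = 17/4.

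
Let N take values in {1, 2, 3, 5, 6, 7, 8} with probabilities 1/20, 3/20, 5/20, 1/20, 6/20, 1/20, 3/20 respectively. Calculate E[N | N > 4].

72/11

P(N > 4) = 11/20.
Σ over the event: 5·1/20 + 6·3/10 + 7·1/20 + 8·3/20 = 18/5.
E[N | N > 4] = (18/5) / (11/20) = 72/11.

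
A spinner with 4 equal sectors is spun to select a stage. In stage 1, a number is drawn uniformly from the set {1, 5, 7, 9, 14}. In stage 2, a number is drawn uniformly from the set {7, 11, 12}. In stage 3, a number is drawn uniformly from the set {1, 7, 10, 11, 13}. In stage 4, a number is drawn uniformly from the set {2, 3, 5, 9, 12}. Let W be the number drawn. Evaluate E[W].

159/20

E[W | stage 1] = (1+5+7+9+14)/5 = 36/5.
E[W | stage 2] = (7+11+12)/3 = 10.
E[W | stage 3] = (1+7+10+11+13)/5 = 42/5.
E[W | stage 4] = (2+3+5+9+12)/5 = 31/5.
By the law of total expectation,
E[W] = (1/4)·(36/5) + (1/4)·(10) + (1/4)·(42/5) + (1/4)·(31/5) = 159/20.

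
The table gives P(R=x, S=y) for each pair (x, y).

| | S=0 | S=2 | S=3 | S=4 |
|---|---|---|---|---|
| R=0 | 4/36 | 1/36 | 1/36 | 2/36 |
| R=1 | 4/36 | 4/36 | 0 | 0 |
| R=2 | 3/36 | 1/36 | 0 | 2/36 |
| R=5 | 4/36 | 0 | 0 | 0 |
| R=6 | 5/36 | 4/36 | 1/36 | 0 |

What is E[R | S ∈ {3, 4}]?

5/3

P(S ∈ {3, 4}) = 1/6.
Summing R·P(R=x,S=y) over the conditioning event gives 5/18.
E[R | S ∈ {3, 4}] = (5/18) / (1/6) = 5/3.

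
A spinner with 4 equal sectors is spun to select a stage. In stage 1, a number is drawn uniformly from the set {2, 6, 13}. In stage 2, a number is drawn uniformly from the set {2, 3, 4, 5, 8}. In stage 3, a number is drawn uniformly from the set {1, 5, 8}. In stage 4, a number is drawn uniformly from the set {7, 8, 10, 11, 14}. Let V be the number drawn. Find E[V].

E[V | stage 1] = (2+6+13)/3 = 7.
E[V | stage 2] = (2+3+4+5+8)/5 = 22/5.
E[V | stage 3] = (1+5+8)/3 = 14/3.
E[V | stage 4] = (7+8+10+11+14)/5 = 10.
By the law of total expectation,
E[V] = (1/4)·(7) + (1/4)·(22/5) + (1/4)·(14/3) + (1/4)·(10) = 391/60.

391/60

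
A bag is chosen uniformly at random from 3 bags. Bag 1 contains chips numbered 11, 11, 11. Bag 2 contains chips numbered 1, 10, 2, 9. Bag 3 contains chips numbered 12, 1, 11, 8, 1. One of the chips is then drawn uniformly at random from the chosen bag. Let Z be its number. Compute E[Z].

77/10

E[Z | bag 1] = (11+11+11)/3 = 11.
E[Z | bag 2] = (1+10+2+9)/4 = 11/2.
E[Z | bag 3] = (12+1+11+8+1)/5 = 33/5.
By the law of total expectation,
E[Z] = (1/3)·(11) + (1/3)·(11/2) + (1/3)·(33/5) = 77/10.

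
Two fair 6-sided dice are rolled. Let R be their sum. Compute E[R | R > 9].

P(R > 9) = 1/6.
Σ over the event: 10·1/12 + 11·1/18 + 12·1/36 = 16/9.
E[R | R > 9] = (16/9) / (1/6) = 32/3.

32/3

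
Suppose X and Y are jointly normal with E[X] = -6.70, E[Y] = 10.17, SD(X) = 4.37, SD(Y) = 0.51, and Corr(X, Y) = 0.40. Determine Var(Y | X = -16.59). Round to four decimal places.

0.2185

For a bivariate normal, Var(Y | X=x) = σ_Y²(1 − ρ²).
Var(Y | X=-16.59) = (0.51)²·(1 − (0.40)²) = 0.2601·0.84 = 0.2185.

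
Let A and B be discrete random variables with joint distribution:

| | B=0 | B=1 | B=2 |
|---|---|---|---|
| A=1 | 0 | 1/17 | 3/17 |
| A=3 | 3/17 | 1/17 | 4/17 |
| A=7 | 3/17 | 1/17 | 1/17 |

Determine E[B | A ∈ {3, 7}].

P(A ∈ {3, 7}) = 13/17.
Summing B·P(A=x,B=y) over the conditioning event gives 12/17.
E[B | A ∈ {3, 7}] = (12/17) / (13/17) = 12/13.

12/13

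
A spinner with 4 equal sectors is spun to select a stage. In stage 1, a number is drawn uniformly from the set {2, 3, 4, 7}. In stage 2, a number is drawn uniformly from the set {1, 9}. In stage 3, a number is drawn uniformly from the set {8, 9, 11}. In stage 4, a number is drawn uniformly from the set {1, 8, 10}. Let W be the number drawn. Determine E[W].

E[W | stage 1] = (2+3+4+7)/4 = 4.
E[W | stage 2] = (1+9)/2 = 5.
E[W | stage 3] = (8+9+11)/3 = 28/3.
E[W | stage 4] = (1+8+10)/3 = 19/3.
By the law of total expectation,
E[W] = (1/4)·(4) + (1/4)·(5) + (1/4)·(28/3) + (1/4)·(19/3) = 37/6.

37/6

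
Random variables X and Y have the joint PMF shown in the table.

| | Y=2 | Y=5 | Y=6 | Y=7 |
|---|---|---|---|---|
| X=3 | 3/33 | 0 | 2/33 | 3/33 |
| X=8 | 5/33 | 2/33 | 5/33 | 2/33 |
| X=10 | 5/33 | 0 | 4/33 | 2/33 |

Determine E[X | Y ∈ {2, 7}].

36/5

P(Y ∈ {2, 7}) = 20/33.
Σ X·P over the event = 3·(3/33) + 3·(3/33) + 8·(5/33) + 8·(2/33) + 10·(5/33) + 10·(2/33) = 48/11.
E[X | Y ∈ {2, 7}] = (48/11) / (20/33) = 36/5.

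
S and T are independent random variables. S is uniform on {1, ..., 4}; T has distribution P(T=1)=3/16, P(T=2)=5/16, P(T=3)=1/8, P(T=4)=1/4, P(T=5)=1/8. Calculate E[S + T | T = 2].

P(T = 2) = 5/16.
Summing (S+T)·P(x,y) over outcomes with T = 2 gives 45/32.
E[S + T | T = 2] = (45/32) / (5/16) = 9/2.

9/2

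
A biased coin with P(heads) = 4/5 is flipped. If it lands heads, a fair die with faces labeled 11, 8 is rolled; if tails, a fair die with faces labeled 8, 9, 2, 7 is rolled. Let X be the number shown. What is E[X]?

89/10

E[X | heads] = (11+8)/2 = 19/2.
E[X | tails] = (8+9+2+7)/4 = 13/2.
By the law of total expectation,
E[X] = (4/5)·(19/2) + (1/5)·(13/2) = 89/10.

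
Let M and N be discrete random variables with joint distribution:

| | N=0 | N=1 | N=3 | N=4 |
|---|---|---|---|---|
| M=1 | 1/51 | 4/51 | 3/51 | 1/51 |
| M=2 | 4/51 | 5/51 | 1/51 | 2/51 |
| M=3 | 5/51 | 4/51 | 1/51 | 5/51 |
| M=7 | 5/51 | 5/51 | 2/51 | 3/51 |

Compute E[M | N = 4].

P(N = 4) = 11/51.
Σ M·P over the event = 1·(1/51) + 2·(2/51) + 3·(5/51) + 7·(3/51) = 41/51.
E[M | N = 4] = (41/51) / (11/51) = 41/11.

41/11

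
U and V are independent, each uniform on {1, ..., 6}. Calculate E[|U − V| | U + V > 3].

P(U + V > 3) = 11/12.
Summing |U−V|·P(x,y) over outcomes with U + V > 3 gives 17/9.
E[|U − V| | U + V > 3] = (17/9) / (11/12) = 68/33.

68/33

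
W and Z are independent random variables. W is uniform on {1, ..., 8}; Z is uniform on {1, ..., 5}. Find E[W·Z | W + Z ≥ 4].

P(W + Z ≥ 4) = 37/40.
Summing WZ·P(x,y) over outcomes with W + Z ≥ 4 gives 107/8.
E[W·Z | W + Z ≥ 4] = (107/8) / (37/40) = 535/37.

535/37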